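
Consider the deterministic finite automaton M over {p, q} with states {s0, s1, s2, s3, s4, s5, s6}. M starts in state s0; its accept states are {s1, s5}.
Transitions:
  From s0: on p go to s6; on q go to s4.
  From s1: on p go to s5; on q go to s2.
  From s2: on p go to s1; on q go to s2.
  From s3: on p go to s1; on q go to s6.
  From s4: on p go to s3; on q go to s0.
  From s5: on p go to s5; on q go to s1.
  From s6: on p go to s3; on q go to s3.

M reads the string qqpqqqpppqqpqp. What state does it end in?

s1

s0 --q--> s4
s4 --q--> s0
s0 --p--> s6
s6 --q--> s3
s3 --q--> s6
s6 --q--> s3
s3 --p--> s1
s1 --p--> s5
s5 --p--> s5
s5 --q--> s1
s1 --q--> s2
s2 --p--> s1
s1 --q--> s2
s2 --p--> s1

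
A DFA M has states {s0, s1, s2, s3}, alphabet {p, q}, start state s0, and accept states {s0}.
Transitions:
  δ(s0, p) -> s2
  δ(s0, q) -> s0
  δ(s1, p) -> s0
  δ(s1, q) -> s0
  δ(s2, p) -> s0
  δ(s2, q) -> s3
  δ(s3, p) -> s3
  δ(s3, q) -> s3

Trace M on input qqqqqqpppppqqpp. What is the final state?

s3

s0 --q--> s0
s0 --q--> s0
s0 --q--> s0
s0 --q--> s0
s0 --q--> s0
s0 --q--> s0
s0 --p--> s2
s2 --p--> s0
s0 --p--> s2
s2 --p--> s0
s0 --p--> s2
s2 --q--> s3
s3 --q--> s3
s3 --p--> s3
s3 --p--> s3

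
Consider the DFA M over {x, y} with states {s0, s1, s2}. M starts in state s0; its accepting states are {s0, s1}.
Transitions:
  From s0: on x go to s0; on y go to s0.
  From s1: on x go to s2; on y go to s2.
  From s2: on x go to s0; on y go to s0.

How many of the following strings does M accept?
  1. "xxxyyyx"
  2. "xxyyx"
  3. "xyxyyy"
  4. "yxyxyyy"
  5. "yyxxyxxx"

"xxxyyyx": accepted
"xxyyx": accepted
"xyxyyy": accepted
"yxyxyyy": accepted
"yyxxyxxx": accepted

5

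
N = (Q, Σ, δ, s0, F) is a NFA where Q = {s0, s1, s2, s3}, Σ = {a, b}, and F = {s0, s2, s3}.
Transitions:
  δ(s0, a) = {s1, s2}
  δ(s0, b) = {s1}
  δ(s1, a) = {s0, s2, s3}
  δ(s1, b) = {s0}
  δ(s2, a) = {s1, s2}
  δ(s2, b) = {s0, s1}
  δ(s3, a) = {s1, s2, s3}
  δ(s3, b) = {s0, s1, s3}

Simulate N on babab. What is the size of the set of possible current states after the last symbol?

Start: {s0}
read b: {s1}
read a: {s0, s2, s3}
read b: {s0, s1, s3}
read a: {s0, s1, s2, s3}
read b: {s0, s1, s3}
Final reachable set {s0, s1, s3} has 3 states.

3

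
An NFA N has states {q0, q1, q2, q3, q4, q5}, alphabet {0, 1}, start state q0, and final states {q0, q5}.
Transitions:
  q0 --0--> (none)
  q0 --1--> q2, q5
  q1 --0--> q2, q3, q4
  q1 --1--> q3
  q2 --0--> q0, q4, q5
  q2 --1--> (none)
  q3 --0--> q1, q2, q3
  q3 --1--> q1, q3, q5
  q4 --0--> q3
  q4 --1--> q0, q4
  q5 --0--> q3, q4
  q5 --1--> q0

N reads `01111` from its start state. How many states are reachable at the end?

Start: {q0}
read 0: {}
The reachable set is empty and stays empty for the remaining 4 symbols.
Final reachable set {} has 0 states.

0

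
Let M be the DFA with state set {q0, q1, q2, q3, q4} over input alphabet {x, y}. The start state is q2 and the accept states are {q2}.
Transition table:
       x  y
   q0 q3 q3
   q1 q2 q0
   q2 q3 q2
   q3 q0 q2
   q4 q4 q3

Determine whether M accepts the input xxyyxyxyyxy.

q2 --x--> q3
q3 --x--> q0
q0 --y--> q3
q3 --y--> q2
q2 --x--> q3
q3 --y--> q2
q2 --x--> q3
q3 --y--> q2
q2 --y--> q2
q2 --x--> q3
q3 --y--> q2
End in state q2, which is an accepting state.

accepted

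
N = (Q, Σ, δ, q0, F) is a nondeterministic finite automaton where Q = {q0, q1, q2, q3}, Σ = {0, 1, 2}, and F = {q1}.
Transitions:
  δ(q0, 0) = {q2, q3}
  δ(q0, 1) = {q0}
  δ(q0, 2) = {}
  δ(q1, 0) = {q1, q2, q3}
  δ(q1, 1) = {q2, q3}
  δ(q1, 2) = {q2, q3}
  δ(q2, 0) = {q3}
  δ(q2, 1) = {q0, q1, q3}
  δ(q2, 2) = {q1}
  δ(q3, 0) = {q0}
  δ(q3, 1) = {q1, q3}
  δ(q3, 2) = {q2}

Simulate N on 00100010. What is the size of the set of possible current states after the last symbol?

4

Start: {q0}
read 0: {q2, q3}
read 0: {q0, q3}
read 1: {q0, q1, q3}
read 0: {q0, q1, q2, q3}
read 0: {q0, q1, q2, q3}
read 0: {q0, q1, q2, q3}
read 1: {q0, q1, q2, q3}
read 0: {q0, q1, q2, q3}
Final reachable set {q0, q1, q2, q3} has 4 states.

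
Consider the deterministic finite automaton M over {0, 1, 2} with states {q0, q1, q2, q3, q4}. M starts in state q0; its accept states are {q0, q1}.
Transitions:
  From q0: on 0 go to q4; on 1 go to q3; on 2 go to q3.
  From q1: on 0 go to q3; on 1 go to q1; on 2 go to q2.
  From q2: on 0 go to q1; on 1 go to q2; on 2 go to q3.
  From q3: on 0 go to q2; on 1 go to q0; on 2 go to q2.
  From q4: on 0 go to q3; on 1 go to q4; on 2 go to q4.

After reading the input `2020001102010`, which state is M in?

q0 --2--> q3
q3 --0--> q2
q2 --2--> q3
q3 --0--> q2
q2 --0--> q1
q1 --0--> q3
q3 --1--> q0
q0 --1--> q3
q3 --0--> q2
q2 --2--> q3
q3 --0--> q2
q2 --1--> q2
q2 --0--> q1

q1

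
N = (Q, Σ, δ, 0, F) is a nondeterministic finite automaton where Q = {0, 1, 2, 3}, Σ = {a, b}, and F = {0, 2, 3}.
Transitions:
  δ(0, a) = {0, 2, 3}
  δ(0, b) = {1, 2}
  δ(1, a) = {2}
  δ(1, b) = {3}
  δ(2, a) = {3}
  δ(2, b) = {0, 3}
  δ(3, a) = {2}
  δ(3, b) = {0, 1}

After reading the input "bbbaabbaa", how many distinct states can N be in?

Start: {0}
read b: {1, 2}
read b: {0, 3}
read b: {0, 1, 2}
read a: {0, 2, 3}
read a: {0, 2, 3}
read b: {0, 1, 2, 3}
read b: {0, 1, 2, 3}
read a: {0, 2, 3}
read a: {0, 2, 3}
Final reachable set {0, 2, 3} has 3 states.

3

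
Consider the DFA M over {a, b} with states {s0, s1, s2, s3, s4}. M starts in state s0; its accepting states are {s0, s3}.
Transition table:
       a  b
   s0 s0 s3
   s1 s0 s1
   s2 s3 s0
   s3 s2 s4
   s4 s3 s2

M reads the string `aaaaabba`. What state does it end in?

s0 --a--> s0
s0 --a--> s0
s0 --a--> s0
s0 --a--> s0
s0 --a--> s0
s0 --b--> s3
s3 --b--> s4
s4 --a--> s3

s3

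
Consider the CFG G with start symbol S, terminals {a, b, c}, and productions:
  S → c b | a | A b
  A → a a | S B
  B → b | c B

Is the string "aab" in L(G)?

S ⇒ Ab ⇒ aab

yes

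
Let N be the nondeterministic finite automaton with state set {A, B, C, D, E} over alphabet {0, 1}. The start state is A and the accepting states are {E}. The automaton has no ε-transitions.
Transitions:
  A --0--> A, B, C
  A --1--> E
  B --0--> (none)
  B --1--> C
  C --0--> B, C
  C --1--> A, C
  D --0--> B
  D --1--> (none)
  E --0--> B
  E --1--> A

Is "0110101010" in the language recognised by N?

rejected

Start: {A}
read 0: {A, B, C}
read 1: {A, C, E}
read 1: {A, C, E}
read 0: {A, B, C}
read 1: {A, C, E}
read 0: {A, B, C}
read 1: {A, C, E}
read 0: {A, B, C}
read 1: {A, C, E}
read 0: {A, B, C}
Reachable ∩ accepting = {} — empty.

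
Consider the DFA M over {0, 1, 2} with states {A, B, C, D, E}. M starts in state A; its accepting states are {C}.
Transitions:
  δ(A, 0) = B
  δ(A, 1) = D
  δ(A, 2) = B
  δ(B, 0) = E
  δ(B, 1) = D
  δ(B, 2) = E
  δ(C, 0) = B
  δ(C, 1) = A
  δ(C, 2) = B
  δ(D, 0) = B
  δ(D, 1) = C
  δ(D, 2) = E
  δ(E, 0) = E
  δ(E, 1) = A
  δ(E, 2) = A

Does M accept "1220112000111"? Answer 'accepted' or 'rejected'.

accepted

A --1--> D
D --2--> E
E --2--> A
A --0--> B
B --1--> D
D --1--> C
C --2--> B
B --0--> E
E --0--> E
E --0--> E
E --1--> A
A --1--> D
D --1--> C
End in state C, which is an accepting state.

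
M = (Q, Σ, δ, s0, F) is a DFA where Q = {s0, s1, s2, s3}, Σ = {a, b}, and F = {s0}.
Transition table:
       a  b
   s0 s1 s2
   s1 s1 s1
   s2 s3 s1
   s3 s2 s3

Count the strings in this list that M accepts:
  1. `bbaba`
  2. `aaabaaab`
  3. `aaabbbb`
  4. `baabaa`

0

`bbaba`: rejected
`aaabaaab`: rejected
`aaabbbb`: rejected
`baabaa`: rejected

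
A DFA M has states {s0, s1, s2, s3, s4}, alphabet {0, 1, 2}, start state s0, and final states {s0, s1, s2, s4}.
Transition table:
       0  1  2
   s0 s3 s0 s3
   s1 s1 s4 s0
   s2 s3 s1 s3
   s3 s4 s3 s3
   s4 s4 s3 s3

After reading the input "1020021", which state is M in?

s3

s0 --1--> s0
s0 --0--> s3
s3 --2--> s3
s3 --0--> s4
s4 --0--> s4
s4 --2--> s3
s3 --1--> s3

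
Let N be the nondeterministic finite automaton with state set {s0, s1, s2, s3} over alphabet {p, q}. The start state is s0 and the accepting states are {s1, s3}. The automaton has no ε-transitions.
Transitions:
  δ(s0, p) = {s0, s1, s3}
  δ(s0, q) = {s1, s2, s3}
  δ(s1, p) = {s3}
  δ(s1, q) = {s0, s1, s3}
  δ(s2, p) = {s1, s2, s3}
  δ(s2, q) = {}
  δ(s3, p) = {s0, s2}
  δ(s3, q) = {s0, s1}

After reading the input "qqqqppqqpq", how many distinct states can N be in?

4

Start: {s0}
read q: {s1, s2, s3}
read q: {s0, s1, s3}
read q: {s0, s1, s2, s3}
read q: {s0, s1, s2, s3}
read p: {s0, s1, s2, s3}
read p: {s0, s1, s2, s3}
read q: {s0, s1, s2, s3}
read q: {s0, s1, s2, s3}
read p: {s0, s1, s2, s3}
read q: {s0, s1, s2, s3}
Final reachable set {s0, s1, s2, s3} has 4 states.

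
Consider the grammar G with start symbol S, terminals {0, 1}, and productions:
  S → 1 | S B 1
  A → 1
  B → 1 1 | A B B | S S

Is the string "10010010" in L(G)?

no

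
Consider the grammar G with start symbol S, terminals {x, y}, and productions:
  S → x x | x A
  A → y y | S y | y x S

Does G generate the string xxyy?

no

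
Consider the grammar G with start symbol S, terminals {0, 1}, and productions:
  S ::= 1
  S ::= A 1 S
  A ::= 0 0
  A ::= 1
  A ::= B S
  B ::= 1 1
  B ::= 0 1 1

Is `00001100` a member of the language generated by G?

no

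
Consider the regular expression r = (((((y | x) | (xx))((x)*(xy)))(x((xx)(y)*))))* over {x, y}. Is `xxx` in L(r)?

no

xxx cannot be split into zero or more pieces each matching ((((y|x)|(xx))((x)*(xy)))(x((xx)(y)*))).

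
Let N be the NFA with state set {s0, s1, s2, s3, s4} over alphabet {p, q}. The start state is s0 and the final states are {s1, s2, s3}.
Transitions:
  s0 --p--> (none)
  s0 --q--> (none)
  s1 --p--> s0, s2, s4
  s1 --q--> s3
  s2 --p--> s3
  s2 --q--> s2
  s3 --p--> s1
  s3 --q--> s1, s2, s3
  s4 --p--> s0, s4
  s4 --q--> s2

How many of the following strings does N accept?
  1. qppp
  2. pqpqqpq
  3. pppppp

qppp: rejected
pqpqqpq: rejected
pppppp: rejected

0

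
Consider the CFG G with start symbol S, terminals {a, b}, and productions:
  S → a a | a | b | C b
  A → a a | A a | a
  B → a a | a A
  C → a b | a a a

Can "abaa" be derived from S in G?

no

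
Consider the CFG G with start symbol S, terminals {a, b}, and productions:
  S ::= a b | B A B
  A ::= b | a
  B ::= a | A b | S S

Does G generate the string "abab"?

yes

S ⇒ BAB ⇒ aAB ⇒ abB ⇒ abAb ⇒ abab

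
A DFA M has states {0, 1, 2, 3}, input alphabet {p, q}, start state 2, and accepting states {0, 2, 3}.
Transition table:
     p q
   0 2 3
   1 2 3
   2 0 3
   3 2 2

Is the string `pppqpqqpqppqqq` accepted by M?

accepted

2 --p--> 0
0 --p--> 2
2 --p--> 0
0 --q--> 3
3 --p--> 2
2 --q--> 3
3 --q--> 2
2 --p--> 0
0 --q--> 3
3 --p--> 2
2 --p--> 0
0 --q--> 3
3 --q--> 2
2 --q--> 3
End in state 3, which is an accepting state.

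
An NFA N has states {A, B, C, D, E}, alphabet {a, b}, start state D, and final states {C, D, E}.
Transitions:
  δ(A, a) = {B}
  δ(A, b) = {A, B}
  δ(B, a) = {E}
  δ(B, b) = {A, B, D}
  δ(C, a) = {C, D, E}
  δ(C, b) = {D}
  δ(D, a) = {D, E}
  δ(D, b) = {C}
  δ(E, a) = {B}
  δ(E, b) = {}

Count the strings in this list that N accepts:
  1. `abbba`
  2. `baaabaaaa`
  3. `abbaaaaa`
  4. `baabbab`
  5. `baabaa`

`abbba`: accepted
`baaabaaaa`: accepted
`abbaaaaa`: accepted
`baabbab`: accepted
`baabaa`: accepted

5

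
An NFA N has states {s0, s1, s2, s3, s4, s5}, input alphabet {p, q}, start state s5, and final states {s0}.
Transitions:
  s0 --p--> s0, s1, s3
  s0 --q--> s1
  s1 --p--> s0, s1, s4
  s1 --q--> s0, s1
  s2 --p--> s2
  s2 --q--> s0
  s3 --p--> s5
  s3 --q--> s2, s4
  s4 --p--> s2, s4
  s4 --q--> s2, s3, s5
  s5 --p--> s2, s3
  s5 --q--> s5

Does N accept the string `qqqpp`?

Start: {s5}
read q: {s5}
read q: {s5}
read q: {s5}
read p: {s2, s3}
read p: {s2, s5}
Reachable ∩ accepting = {} — empty.

rejected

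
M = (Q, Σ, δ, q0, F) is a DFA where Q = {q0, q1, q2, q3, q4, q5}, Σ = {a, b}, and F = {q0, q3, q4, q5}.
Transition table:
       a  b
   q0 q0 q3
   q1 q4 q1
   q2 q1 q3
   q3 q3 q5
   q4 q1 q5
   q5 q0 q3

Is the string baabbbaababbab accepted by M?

q0 --b--> q3
q3 --a--> q3
q3 --a--> q3
q3 --b--> q5
q5 --b--> q3
q3 --b--> q5
q5 --a--> q0
q0 --a--> q0
q0 --b--> q3
q3 --a--> q3
q3 --b--> q5
q5 --b--> q3
q3 --a--> q3
q3 --b--> q5
End in state q5, which is an accepting state.

accepted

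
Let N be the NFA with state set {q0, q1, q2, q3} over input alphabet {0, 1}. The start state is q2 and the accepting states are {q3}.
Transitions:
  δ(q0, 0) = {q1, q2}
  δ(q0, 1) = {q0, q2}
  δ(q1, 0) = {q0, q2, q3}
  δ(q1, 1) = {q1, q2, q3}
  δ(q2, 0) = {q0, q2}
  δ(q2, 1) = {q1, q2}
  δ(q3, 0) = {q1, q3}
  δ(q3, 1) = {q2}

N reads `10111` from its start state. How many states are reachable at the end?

Start: {q2}
read 1: {q1, q2}
read 0: {q0, q2, q3}
read 1: {q0, q1, q2}
read 1: {q0, q1, q2, q3}
read 1: {q0, q1, q2, q3}
Final reachable set {q0, q1, q2, q3} has 4 states.

4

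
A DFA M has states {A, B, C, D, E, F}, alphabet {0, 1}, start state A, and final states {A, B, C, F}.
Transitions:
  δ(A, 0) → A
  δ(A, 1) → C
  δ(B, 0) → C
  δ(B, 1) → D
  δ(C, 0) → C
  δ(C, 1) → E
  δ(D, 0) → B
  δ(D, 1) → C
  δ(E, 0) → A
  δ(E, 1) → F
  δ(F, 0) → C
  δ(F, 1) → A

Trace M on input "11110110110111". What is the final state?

A --1--> C
C --1--> E
E --1--> F
F --1--> A
A --0--> A
A --1--> C
C --1--> E
E --0--> A
A --1--> C
C --1--> E
E --0--> A
A --1--> C
C --1--> E
E --1--> F

F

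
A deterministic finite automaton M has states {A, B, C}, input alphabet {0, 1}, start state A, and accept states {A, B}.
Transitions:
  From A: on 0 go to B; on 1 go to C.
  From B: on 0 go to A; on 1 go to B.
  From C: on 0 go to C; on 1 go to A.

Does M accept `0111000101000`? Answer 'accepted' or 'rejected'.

A --0--> B
B --1--> B
B --1--> B
B --1--> B
B --0--> A
A --0--> B
B --0--> A
A --1--> C
C --0--> C
C --1--> A
A --0--> B
B --0--> A
A --0--> B
End in state B, which is an accepting state.

accepted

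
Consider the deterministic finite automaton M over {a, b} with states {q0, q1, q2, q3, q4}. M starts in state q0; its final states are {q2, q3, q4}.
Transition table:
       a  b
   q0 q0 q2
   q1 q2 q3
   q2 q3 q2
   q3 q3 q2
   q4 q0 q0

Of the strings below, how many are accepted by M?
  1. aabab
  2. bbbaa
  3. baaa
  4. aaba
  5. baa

aabab: accepted
bbbaa: accepted
baaa: accepted
aaba: accepted
baa: accepted

5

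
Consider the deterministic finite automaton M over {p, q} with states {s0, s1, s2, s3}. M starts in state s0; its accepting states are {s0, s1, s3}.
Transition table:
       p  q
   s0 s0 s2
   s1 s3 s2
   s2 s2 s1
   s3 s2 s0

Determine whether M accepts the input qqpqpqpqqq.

accepted

s0 --q--> s2
s2 --q--> s1
s1 --p--> s3
s3 --q--> s0
s0 --p--> s0
s0 --q--> s2
s2 --p--> s2
s2 --q--> s1
s1 --q--> s2
s2 --q--> s1
End in state s1, which is an accepting state.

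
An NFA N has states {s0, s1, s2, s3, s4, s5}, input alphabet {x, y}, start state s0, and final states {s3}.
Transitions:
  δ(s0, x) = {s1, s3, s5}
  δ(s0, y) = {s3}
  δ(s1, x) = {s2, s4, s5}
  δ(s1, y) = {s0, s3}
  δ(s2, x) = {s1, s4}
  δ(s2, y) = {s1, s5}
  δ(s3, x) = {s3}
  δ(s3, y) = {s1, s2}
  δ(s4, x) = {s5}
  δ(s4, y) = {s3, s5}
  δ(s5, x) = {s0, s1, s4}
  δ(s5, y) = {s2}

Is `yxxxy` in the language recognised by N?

Start: {s0}
read y: {s3}
read x: {s3}
read x: {s3}
read x: {s3}
read y: {s1, s2}
Reachable ∩ accepting = {} — empty.

rejected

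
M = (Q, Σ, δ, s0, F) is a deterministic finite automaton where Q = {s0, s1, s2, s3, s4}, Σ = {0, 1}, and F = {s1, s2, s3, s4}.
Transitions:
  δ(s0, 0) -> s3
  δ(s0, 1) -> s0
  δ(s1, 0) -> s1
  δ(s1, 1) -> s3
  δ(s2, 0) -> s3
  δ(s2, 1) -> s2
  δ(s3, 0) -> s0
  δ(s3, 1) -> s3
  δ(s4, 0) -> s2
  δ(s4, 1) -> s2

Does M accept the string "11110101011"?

s0 --1--> s0
s0 --1--> s0
s0 --1--> s0
s0 --1--> s0
s0 --0--> s3
s3 --1--> s3
s3 --0--> s0
s0 --1--> s0
s0 --0--> s3
s3 --1--> s3
s3 --1--> s3
End in state s3, which is an accepting state.

accepted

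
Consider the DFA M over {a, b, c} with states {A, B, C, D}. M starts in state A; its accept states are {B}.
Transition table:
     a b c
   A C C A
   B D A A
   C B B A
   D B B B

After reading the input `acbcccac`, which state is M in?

A --a--> C
C --c--> A
A --b--> C
C --c--> A
A --c--> A
A --c--> A
A --a--> C
C --c--> A

A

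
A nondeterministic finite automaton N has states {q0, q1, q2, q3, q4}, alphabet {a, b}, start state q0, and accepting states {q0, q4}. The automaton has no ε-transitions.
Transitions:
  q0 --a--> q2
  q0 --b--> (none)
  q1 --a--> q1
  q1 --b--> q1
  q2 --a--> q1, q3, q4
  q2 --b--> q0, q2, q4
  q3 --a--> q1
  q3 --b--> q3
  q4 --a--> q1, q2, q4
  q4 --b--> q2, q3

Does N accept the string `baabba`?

Start: {q0}
read b: {}
The reachable set is empty and stays empty for the remaining 5 symbols.
Reachable ∩ accepting = {} — empty.

rejected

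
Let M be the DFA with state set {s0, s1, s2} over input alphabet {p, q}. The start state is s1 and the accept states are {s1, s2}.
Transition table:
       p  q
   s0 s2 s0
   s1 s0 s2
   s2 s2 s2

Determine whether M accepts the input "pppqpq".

s1 --p--> s0
s0 --p--> s2
s2 --p--> s2
s2 --q--> s2
s2 --p--> s2
s2 --q--> s2
End in state s2, which is an accepting state.

accepted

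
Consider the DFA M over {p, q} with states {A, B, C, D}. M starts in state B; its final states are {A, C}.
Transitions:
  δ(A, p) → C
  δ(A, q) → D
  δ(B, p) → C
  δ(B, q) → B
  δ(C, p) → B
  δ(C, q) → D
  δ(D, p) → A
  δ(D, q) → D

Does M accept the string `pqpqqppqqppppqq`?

B --p--> C
C --q--> D
D --p--> A
A --q--> D
D --q--> D
D --p--> A
A --p--> C
C --q--> D
D --q--> D
D --p--> A
A --p--> C
C --p--> B
B --p--> C
C --q--> D
D --q--> D
End in state D, which is not an accepting state.

rejected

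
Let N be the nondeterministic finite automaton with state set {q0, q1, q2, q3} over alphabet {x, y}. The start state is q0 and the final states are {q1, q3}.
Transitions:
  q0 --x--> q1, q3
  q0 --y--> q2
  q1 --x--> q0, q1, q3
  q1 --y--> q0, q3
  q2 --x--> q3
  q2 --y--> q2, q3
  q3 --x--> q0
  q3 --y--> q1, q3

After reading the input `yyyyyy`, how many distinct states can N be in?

4

Start: {q0}
read y: {q2}
read y: {q2, q3}
read y: {q1, q2, q3}
read y: {q0, q1, q2, q3}
read y: {q0, q1, q2, q3}
read y: {q0, q1, q2, q3}
Final reachable set {q0, q1, q2, q3} has 4 states.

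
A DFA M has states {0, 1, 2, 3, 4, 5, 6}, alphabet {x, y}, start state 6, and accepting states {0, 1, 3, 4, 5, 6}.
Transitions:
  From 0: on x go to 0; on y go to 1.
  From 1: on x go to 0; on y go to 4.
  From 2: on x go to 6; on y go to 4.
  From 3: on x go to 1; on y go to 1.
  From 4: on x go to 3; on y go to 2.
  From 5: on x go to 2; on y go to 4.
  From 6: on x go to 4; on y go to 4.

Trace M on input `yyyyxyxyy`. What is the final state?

6 --y--> 4
4 --y--> 2
2 --y--> 4
4 --y--> 2
2 --x--> 6
6 --y--> 4
4 --x--> 3
3 --y--> 1
1 --y--> 4

4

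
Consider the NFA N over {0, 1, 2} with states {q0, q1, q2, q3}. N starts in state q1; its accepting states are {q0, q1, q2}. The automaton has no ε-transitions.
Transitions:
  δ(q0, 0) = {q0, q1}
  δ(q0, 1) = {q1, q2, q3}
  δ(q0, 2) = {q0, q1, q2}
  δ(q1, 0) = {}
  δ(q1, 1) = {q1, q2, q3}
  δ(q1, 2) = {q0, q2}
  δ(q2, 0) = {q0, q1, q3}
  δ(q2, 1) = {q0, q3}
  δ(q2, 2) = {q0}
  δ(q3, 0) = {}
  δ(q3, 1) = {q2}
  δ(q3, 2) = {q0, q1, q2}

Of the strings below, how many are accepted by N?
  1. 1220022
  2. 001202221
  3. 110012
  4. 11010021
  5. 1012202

1220022: accepted
001202221: rejected
110012: accepted
11010021: accepted
1012202: accepted

4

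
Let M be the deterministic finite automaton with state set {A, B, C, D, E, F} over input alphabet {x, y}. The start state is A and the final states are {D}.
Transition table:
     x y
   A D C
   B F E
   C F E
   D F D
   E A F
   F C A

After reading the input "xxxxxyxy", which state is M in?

A --x--> D
D --x--> F
F --x--> C
C --x--> F
F --x--> C
C --y--> E
E --x--> A
A --y--> C

C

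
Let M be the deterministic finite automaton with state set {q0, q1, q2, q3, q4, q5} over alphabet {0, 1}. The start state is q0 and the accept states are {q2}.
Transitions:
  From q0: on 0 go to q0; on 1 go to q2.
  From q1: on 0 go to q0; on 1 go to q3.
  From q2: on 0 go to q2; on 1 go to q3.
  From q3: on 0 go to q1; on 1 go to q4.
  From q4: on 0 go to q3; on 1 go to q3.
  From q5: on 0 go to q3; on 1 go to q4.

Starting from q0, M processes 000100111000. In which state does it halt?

q0

q0 --0--> q0
q0 --0--> q0
q0 --0--> q0
q0 --1--> q2
q2 --0--> q2
q2 --0--> q2
q2 --1--> q3
q3 --1--> q4
q4 --1--> q3
q3 --0--> q1
q1 --0--> q0
q0 --0--> q0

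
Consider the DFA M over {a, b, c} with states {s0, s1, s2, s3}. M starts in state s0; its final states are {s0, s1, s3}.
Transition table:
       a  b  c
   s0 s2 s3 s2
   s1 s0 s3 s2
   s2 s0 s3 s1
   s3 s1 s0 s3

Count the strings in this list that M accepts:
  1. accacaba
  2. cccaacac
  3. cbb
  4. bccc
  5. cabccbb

accacaba: accepted
cccaacac: rejected
cbb: accepted
bccc: accepted
cabccbb: accepted

4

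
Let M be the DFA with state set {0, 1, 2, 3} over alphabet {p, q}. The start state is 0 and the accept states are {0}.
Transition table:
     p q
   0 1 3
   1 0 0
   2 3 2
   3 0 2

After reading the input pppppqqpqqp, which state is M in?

0 --p--> 1
1 --p--> 0
0 --p--> 1
1 --p--> 0
0 --p--> 1
1 --q--> 0
0 --q--> 3
3 --p--> 0
0 --q--> 3
3 --q--> 2
2 --p--> 3

3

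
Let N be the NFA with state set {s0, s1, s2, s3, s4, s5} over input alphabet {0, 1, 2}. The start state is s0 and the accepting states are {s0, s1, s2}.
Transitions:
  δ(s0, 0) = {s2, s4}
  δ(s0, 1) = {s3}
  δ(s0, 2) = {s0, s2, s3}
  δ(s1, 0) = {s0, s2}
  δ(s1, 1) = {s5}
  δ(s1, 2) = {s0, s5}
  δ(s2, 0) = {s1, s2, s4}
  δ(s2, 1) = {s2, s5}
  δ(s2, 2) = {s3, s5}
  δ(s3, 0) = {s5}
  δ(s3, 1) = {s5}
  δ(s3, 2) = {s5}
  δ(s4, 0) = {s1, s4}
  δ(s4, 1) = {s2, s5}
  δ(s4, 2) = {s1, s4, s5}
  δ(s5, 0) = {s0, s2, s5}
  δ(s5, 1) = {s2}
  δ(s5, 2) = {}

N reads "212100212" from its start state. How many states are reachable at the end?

2

Start: {s0}
read 2: {s0, s2, s3}
read 1: {s2, s3, s5}
read 2: {s3, s5}
read 1: {s2, s5}
read 0: {s0, s1, s2, s4, s5}
read 0: {s0, s1, s2, s4, s5}
read 2: {s0, s1, s2, s3, s4, s5}
read 1: {s2, s3, s5}
read 2: {s3, s5}
Final reachable set {s3, s5} has 2 states.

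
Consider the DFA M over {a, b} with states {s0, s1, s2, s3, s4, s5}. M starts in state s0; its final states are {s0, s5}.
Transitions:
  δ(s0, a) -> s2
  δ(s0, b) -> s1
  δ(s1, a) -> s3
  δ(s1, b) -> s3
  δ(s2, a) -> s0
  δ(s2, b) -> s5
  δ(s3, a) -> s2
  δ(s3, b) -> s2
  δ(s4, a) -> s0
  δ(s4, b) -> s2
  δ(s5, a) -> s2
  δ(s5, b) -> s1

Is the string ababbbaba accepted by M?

s0 --a--> s2
s2 --b--> s5
s5 --a--> s2
s2 --b--> s5
s5 --b--> s1
s1 --b--> s3
s3 --a--> s2
s2 --b--> s5
s5 --a--> s2
End in state s2, which is not an accepting state.

rejected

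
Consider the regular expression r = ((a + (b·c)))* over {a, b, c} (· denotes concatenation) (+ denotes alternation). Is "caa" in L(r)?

no

caa cannot be split into zero or more pieces each matching (a+(b·c)).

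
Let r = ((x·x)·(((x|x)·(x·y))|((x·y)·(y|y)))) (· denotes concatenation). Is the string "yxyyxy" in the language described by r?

No split of yxyyxy into u·v has (x·x) matching u and (((x|x)·(x·y))|((x·y)·(y|y))) matching v.

no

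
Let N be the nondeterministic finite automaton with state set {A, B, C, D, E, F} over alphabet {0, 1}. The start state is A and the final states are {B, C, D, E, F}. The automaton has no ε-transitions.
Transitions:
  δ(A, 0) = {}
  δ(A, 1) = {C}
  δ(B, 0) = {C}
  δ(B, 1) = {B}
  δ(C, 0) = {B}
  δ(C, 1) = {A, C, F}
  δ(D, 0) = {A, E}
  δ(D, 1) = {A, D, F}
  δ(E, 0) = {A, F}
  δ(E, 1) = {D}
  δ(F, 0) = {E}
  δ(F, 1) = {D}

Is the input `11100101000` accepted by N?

Start: {A}
read 1: {C}
read 1: {A, C, F}
read 1: {A, C, D, F}
read 0: {A, B, E}
read 0: {A, C, F}
read 1: {A, C, D, F}
read 0: {A, B, E}
read 1: {B, C, D}
read 0: {A, B, C, E}
read 0: {A, B, C, F}
read 0: {B, C, E}
Reachable ∩ accepting = {B, C, E} — nonempty.

accepted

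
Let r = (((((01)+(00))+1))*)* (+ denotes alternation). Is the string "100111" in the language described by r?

yes

Split into 5 pieces 1 · 00 · 1 · 1 · 1; each matches ((((01)+(00))+1))*.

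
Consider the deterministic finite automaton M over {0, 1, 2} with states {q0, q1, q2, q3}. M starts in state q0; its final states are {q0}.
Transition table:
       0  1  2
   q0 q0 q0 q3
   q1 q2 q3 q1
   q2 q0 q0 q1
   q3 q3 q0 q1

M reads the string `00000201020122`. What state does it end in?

q1

q0 --0--> q0
q0 --0--> q0
q0 --0--> q0
q0 --0--> q0
q0 --0--> q0
q0 --2--> q3
q3 --0--> q3
q3 --1--> q0
q0 --0--> q0
q0 --2--> q3
q3 --0--> q3
q3 --1--> q0
q0 --2--> q3
q3 --2--> q1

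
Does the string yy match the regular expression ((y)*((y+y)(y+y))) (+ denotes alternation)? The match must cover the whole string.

yes

Split as ε·yy: (y)* matches ε and ((y+y)(y+y)) matches yy.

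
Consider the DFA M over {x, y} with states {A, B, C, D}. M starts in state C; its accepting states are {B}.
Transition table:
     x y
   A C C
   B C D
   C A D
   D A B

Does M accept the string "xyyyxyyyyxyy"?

accepted

C --x--> A
A --y--> C
C --y--> D
D --y--> B
B --x--> C
C --y--> D
D --y--> B
B --y--> D
D --y--> B
B --x--> C
C --y--> D
D --y--> B
End in state B, which is an accepting state.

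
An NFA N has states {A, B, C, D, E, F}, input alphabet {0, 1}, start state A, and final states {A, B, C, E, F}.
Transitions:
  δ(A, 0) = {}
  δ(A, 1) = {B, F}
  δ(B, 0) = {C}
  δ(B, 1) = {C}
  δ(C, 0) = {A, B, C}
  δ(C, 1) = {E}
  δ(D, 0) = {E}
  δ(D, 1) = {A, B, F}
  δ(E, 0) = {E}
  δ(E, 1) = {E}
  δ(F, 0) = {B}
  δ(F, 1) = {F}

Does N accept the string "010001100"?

rejected

Start: {A}
read 0: {}
The reachable set is empty and stays empty for the remaining 8 symbols.
Reachable ∩ accepting = {} — empty.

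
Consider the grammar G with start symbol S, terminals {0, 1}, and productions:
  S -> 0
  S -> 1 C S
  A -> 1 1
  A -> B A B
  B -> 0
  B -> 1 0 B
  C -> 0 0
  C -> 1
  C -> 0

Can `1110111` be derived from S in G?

no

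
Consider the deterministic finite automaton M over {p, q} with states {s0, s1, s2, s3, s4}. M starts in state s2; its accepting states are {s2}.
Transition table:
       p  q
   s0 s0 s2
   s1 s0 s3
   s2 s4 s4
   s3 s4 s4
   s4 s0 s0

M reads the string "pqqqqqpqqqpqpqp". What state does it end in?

s2 --p--> s4
s4 --q--> s0
s0 --q--> s2
s2 --q--> s4
s4 --q--> s0
s0 --q--> s2
s2 --p--> s4
s4 --q--> s0
s0 --q--> s2
s2 --q--> s4
s4 --p--> s0
s0 --q--> s2
s2 --p--> s4
s4 --q--> s0
s0 --p--> s0

s0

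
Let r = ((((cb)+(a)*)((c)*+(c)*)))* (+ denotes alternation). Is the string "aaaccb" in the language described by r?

yes

Split into 5 pieces a · a · a · c · cb; each matches (((cb)+(a)*)((c)*+(c)*)).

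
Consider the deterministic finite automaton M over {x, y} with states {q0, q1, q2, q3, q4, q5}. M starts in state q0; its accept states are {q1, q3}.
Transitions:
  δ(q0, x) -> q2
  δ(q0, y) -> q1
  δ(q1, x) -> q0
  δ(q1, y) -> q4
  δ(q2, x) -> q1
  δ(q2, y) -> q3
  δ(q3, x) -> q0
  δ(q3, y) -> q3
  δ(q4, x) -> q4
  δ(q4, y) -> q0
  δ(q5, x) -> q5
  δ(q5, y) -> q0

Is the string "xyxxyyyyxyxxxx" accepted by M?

q0 --x--> q2
q2 --y--> q3
q3 --x--> q0
q0 --x--> q2
q2 --y--> q3
q3 --y--> q3
q3 --y--> q3
q3 --y--> q3
q3 --x--> q0
q0 --y--> q1
q1 --x--> q0
q0 --x--> q2
q2 --x--> q1
q1 --x--> q0
End in state q0, which is not an accepting state.

rejected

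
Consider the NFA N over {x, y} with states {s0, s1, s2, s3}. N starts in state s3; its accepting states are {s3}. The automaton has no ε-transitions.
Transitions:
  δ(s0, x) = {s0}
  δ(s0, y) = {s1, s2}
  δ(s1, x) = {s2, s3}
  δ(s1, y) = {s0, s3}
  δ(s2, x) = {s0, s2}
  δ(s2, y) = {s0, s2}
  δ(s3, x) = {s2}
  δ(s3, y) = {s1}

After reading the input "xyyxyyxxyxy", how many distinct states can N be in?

3

Start: {s3}
read x: {s2}
read y: {s0, s2}
read y: {s0, s1, s2}
read x: {s0, s2, s3}
read y: {s0, s1, s2}
read y: {s0, s1, s2, s3}
read x: {s0, s2, s3}
read x: {s0, s2}
read y: {s0, s1, s2}
read x: {s0, s2, s3}
read y: {s0, s1, s2}
Final reachable set {s0, s1, s2} has 3 states.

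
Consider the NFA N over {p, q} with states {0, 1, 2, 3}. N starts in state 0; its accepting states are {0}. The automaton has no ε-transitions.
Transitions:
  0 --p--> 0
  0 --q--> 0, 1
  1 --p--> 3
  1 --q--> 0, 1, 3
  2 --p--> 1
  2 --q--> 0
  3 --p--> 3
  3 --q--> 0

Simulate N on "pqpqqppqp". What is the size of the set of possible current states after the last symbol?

Start: {0}
read p: {0}
read q: {0, 1}
read p: {0, 3}
read q: {0, 1}
read q: {0, 1, 3}
read p: {0, 3}
read p: {0, 3}
read q: {0, 1}
read p: {0, 3}
Final reachable set {0, 3} has 2 states.

2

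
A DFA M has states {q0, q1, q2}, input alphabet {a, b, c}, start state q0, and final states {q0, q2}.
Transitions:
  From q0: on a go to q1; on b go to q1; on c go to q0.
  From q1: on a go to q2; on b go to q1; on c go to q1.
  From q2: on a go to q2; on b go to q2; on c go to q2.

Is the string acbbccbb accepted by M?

rejected

q0 --a--> q1
q1 --c--> q1
q1 --b--> q1
q1 --b--> q1
q1 --c--> q1
q1 --c--> q1
q1 --b--> q1
q1 --b--> q1
End in state q1, which is not an accepting state.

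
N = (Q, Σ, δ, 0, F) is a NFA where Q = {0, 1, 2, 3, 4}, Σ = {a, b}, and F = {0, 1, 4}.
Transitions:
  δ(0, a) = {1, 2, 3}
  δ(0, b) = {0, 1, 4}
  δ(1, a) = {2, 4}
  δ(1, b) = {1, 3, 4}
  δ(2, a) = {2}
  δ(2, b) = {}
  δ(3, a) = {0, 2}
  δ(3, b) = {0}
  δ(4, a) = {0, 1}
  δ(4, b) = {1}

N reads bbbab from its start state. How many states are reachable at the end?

4

Start: {0}
read b: {0, 1, 4}
read b: {0, 1, 3, 4}
read b: {0, 1, 3, 4}
read a: {0, 1, 2, 3, 4}
read b: {0, 1, 3, 4}
Final reachable set {0, 1, 3, 4} has 4 states.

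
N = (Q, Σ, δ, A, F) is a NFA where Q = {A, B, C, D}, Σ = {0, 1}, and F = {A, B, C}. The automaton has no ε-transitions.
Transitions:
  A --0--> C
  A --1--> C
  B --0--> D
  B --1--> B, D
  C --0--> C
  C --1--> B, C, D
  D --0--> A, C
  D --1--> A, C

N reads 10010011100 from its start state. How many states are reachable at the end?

Start: {A}
read 1: {C}
read 0: {C}
read 0: {C}
read 1: {B, C, D}
read 0: {A, C, D}
read 0: {A, C}
read 1: {B, C, D}
read 1: {A, B, C, D}
read 1: {A, B, C, D}
read 0: {A, C, D}
read 0: {A, C}
Final reachable set {A, C} has 2 states.

2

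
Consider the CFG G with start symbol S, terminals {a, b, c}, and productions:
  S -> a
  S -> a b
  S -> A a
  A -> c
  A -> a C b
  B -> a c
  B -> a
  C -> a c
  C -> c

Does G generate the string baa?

no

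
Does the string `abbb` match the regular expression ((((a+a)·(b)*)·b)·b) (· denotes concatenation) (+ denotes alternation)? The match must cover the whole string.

yes

Split as abb·b: (((a+a)·(b)*)·b) matches abb and b matches b.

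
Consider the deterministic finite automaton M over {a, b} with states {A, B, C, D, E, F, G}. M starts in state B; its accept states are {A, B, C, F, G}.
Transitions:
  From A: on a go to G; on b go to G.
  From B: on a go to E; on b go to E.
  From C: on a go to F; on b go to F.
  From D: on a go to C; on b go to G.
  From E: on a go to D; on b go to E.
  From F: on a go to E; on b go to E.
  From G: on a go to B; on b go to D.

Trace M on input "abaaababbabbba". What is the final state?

D

B --a--> E
E --b--> E
E --a--> D
D --a--> C
C --a--> F
F --b--> E
E --a--> D
D --b--> G
G --b--> D
D --a--> C
C --b--> F
F --b--> E
E --b--> E
E --a--> D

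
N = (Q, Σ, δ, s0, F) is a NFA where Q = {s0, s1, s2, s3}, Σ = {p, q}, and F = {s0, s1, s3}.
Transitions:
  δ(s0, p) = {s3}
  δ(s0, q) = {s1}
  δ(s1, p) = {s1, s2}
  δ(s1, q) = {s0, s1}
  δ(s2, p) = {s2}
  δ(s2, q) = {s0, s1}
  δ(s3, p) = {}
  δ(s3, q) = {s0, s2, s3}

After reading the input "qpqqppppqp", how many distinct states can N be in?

3

Start: {s0}
read q: {s1}
read p: {s1, s2}
read q: {s0, s1}
read q: {s0, s1}
read p: {s1, s2, s3}
read p: {s1, s2}
read p: {s1, s2}
read p: {s1, s2}
read q: {s0, s1}
read p: {s1, s2, s3}
Final reachable set {s1, s2, s3} has 3 states.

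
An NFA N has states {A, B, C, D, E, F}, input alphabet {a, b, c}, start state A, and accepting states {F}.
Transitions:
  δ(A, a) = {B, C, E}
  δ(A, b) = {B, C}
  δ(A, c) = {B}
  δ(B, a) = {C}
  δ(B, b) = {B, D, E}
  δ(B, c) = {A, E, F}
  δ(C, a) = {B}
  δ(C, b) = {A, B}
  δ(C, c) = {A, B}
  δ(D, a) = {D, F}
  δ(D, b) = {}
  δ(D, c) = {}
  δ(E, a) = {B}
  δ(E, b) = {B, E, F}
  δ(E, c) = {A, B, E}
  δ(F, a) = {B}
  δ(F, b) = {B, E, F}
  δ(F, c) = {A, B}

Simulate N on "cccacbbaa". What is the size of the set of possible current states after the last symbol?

Start: {A}
read c: {B}
read c: {A, E, F}
read c: {A, B, E}
read a: {B, C, E}
read c: {A, B, E, F}
read b: {B, C, D, E, F}
read b: {A, B, D, E, F}
read a: {B, C, D, E, F}
read a: {B, C, D, F}
Final reachable set {B, C, D, F} has 4 states.

4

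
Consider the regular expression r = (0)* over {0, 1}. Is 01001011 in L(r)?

no

01001011 cannot be split into zero or more pieces each matching 0.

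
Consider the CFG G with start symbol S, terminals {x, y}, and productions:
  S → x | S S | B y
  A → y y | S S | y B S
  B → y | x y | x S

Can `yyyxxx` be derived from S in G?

no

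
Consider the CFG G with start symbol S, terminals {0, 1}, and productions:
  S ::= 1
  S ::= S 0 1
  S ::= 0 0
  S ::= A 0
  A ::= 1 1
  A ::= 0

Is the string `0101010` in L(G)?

no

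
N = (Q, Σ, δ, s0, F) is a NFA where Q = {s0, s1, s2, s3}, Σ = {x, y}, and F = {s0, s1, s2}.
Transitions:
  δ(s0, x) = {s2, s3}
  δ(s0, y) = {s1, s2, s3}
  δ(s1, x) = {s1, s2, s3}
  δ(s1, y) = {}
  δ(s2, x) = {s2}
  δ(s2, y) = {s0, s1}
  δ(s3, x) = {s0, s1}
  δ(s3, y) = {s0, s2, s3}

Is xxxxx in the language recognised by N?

accepted

Start: {s0}
read x: {s2, s3}
read x: {s0, s1, s2}
read x: {s1, s2, s3}
read x: {s0, s1, s2, s3}
read x: {s0, s1, s2, s3}
Reachable ∩ accepting = {s0, s1, s2} — nonempty.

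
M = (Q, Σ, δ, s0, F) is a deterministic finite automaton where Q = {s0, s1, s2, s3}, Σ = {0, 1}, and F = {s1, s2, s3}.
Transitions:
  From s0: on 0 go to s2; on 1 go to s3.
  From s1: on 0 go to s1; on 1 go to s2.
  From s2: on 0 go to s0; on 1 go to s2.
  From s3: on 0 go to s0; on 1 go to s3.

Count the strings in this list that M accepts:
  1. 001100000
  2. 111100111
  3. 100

2

001100000: rejected
111100111: accepted
100: accepted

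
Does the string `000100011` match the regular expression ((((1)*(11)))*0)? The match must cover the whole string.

No split of 000100011 into u·v has (((1)*(11)))* matching u and 0 matching v.

no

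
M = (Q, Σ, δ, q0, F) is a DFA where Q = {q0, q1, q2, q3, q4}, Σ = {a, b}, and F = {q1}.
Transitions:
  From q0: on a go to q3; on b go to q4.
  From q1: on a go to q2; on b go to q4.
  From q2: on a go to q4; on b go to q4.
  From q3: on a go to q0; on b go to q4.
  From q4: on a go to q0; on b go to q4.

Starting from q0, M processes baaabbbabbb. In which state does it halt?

q0 --b--> q4
q4 --a--> q0
q0 --a--> q3
q3 --a--> q0
q0 --b--> q4
q4 --b--> q4
q4 --b--> q4
q4 --a--> q0
q0 --b--> q4
q4 --b--> q4
q4 --b--> q4

q4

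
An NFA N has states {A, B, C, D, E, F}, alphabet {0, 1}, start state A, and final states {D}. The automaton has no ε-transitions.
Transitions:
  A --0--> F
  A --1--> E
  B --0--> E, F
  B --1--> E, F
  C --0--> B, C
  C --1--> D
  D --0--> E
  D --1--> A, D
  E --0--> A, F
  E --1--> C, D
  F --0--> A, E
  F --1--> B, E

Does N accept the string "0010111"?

accepted

Start: {A}
read 0: {F}
read 0: {A, E}
read 1: {C, D, E}
read 0: {A, B, C, E, F}
read 1: {B, C, D, E, F}
read 1: {A, B, C, D, E, F}
read 1: {A, B, C, D, E, F}
Reachable ∩ accepting = {D} — nonempty.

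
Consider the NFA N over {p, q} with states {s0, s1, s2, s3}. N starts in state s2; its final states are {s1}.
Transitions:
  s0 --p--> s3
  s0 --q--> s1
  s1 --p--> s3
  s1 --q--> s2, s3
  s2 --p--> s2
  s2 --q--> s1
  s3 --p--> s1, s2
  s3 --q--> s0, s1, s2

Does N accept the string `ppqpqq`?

accepted

Start: {s2}
read p: {s2}
read p: {s2}
read q: {s1}
read p: {s3}
read q: {s0, s1, s2}
read q: {s1, s2, s3}
Reachable ∩ accepting = {s1} — nonempty.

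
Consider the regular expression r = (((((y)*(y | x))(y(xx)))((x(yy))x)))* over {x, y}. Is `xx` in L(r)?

xx cannot be split into zero or more pieces each matching ((((y)*(y|x))(y(xx)))((x(yy))x)).

no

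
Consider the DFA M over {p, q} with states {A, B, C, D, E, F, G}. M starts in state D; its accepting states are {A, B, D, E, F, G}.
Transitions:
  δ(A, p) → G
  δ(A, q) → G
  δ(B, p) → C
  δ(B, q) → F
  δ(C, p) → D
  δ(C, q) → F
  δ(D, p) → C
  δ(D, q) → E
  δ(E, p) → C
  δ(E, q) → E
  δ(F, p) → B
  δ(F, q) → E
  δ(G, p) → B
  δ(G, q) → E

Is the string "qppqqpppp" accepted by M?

D --q--> E
E --p--> C
C --p--> D
D --q--> E
E --q--> E
E --p--> C
C --p--> D
D --p--> C
C --p--> D
End in state D, which is an accepting state.

accepted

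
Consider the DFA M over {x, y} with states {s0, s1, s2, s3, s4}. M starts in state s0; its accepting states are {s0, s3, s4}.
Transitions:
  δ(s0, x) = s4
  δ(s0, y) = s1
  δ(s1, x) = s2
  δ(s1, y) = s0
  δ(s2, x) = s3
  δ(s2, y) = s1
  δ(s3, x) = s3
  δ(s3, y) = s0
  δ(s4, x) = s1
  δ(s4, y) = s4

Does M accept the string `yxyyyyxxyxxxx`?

s0 --y--> s1
s1 --x--> s2
s2 --y--> s1
s1 --y--> s0
s0 --y--> s1
s1 --y--> s0
s0 --x--> s4
s4 --x--> s1
s1 --y--> s0
s0 --x--> s4
s4 --x--> s1
s1 --x--> s2
s2 --x--> s3
End in state s3, which is an accepting state.

accepted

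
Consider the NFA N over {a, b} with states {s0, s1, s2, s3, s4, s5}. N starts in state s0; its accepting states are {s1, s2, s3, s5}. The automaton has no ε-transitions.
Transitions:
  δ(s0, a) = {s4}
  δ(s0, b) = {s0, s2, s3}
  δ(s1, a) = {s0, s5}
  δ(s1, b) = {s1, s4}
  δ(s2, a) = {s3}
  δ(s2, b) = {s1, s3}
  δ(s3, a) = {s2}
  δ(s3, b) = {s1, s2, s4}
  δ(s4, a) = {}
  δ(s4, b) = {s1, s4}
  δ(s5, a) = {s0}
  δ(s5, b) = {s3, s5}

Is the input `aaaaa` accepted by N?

rejected

Start: {s0}
read a: {s4}
read a: {}
The reachable set is empty and stays empty for the remaining 3 symbols.
Reachable ∩ accepting = {} — empty.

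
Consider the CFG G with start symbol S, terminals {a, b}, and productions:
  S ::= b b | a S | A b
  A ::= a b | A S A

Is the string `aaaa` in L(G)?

no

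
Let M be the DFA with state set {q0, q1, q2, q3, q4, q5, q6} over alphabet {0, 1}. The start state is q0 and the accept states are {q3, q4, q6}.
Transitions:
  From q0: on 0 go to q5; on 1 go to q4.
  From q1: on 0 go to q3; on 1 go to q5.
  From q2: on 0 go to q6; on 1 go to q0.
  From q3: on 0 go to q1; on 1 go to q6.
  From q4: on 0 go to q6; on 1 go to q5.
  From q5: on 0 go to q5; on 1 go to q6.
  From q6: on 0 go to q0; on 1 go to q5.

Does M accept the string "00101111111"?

q0 --0--> q5
q5 --0--> q5
q5 --1--> q6
q6 --0--> q0
q0 --1--> q4
q4 --1--> q5
q5 --1--> q6
q6 --1--> q5
q5 --1--> q6
q6 --1--> q5
q5 --1--> q6
End in state q6, which is an accepting state.

accepted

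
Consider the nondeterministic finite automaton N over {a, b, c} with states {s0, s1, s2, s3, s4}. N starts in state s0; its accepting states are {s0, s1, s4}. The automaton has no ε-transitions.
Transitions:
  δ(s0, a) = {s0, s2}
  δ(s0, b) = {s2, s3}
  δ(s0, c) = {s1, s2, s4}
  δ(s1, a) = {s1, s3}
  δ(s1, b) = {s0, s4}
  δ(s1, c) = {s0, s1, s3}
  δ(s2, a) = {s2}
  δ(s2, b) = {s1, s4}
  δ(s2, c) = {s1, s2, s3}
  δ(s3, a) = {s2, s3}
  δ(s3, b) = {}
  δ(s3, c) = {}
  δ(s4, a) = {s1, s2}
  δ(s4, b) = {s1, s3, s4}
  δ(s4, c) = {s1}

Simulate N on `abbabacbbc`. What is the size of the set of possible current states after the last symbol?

Start: {s0}
read a: {s0, s2}
read b: {s1, s2, s3, s4}
read b: {s0, s1, s3, s4}
read a: {s0, s1, s2, s3}
read b: {s0, s1, s2, s3, s4}
read a: {s0, s1, s2, s3}
read c: {s0, s1, s2, s3, s4}
read b: {s0, s1, s2, s3, s4}
read b: {s0, s1, s2, s3, s4}
read c: {s0, s1, s2, s3, s4}
Final reachable set {s0, s1, s2, s3, s4} has 5 states.

5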